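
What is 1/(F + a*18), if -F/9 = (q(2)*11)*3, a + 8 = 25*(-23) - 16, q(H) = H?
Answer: -1/11376 ≈ -8.7904e-5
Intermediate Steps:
a = -599 (a = -8 + (25*(-23) - 16) = -8 + (-575 - 16) = -8 - 591 = -599)
F = -594 (F = -9*2*11*3 = -198*3 = -9*66 = -594)
1/(F + a*18) = 1/(-594 - 599*18) = 1/(-594 - 10782) = 1/(-11376) = -1/11376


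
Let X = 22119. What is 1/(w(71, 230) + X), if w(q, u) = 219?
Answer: 1/22338 ≈ 4.4767e-5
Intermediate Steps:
1/(w(71, 230) + X) = 1/(219 + 22119) = 1/22338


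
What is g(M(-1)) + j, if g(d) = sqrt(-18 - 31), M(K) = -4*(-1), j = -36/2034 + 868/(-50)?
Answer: -49092/2825 + 7*I ≈ -17.378 + 7.0*I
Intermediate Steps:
j = -49092/2825 (j = -36*1/2034 + 868*(-1/50) = -2/113 - 434/25 = -49092/2825 ≈ -17.378)
M(K) = 4
g(d) = 7*I (g(d) = sqrt(-49) = 7*I)
g(M(-1)) + j = 7*I - 49092/2825 = -49092/2825 + 7*I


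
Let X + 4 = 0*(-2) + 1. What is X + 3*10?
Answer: 27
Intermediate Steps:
X = -3 (X = -4 + (0*(-2) + 1) = -4 + (0 + 1) = -4 + 1 = -3)
X + 3*10 = -3 + 3*10 = -3 + 30 = 27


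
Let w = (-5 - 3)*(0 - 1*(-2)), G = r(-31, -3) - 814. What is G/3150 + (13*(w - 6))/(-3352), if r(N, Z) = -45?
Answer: -494617/2639700 ≈ -0.18738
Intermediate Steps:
G = -859 (G = -45 - 814 = -859)
w = -16 (w = -8*(0 + 2) = -8*2 = -16)
G/3150 + (13*(w - 6))/(-3352) = -859/3150 + (13*(-16 - 6))/(-3352) = -859*1/3150 + (13*(-22))*(-1/3352) = -859/3150 - 286*(-1/3352) = -859/3150 + 143/1676 = -494617/2639700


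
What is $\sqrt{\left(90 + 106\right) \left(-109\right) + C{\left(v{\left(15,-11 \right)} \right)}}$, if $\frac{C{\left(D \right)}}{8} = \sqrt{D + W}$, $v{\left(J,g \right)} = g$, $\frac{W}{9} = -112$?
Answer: $2 \sqrt{-5341 + 2 i \sqrt{1019}} \approx 0.87357 + 146.17 i$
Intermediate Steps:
$W = -1008$ ($W = 9 \left(-112\right) = -1008$)
$C{\left(D \right)} = 8 \sqrt{-1008 + D}$ ($C{\left(D \right)} = 8 \sqrt{D - 1008} = 8 \sqrt{-1008 + D}$)
$\sqrt{\left(90 + 106\right) \left(-109\right) + C{\left(v{\left(15,-11 \right)} \right)}} = \sqrt{\left(90 + 106\right) \left(-109\right) + 8 \sqrt{-1008 - 11}} = \sqrt{196 \left(-109\right) + 8 \sqrt{-1019}} = \sqrt{-21364 + 8 i \sqrt{1019}}$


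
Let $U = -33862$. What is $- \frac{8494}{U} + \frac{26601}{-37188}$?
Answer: $- \frac{97481365}{209876676} \approx -0.46447$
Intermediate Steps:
$- \frac{8494}{U} + \frac{26601}{-37188} = - \frac{8494}{-33862} + \frac{26601}{-37188} = \left(-8494\right) \left(- \frac{1}{33862}\right) + 26601 \left(- \frac{1}{37188}\right) = \frac{4247}{16931} - \frac{8867}{12396} = - \frac{97481365}{209876676}$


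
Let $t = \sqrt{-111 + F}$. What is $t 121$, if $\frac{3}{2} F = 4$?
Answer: $\frac{605 i \sqrt{39}}{3} \approx 1259.4 i$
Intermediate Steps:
$F = \frac{8}{3}$ ($F = \frac{2}{3} \cdot 4 = \frac{8}{3} \approx 2.6667$)
$t = \frac{5 i \sqrt{39}}{3}$ ($t = \sqrt{-111 + \frac{8}{3}} = \sqrt{- \frac{325}{3}} = \frac{5 i \sqrt{39}}{3} \approx 10.408 i$)
$t 121 = \frac{5 i \sqrt{39}}{3} \cdot 121 = \frac{605 i \sqrt{39}}{3}$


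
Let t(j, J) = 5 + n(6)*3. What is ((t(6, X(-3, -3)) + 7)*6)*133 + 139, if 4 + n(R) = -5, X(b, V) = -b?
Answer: -11831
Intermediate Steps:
n(R) = -9 (n(R) = -4 - 5 = -9)
t(j, J) = -22 (t(j, J) = 5 - 9*3 = 5 - 27 = -22)
((t(6, X(-3, -3)) + 7)*6)*133 + 139 = ((-22 + 7)*6)*133 + 139 = -15*6*133 + 139 = -90*133 + 139 = -11970 + 139 = -11831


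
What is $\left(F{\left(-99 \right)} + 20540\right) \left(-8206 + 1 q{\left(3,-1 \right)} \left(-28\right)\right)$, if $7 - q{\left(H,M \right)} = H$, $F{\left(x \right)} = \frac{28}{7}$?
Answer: $-170884992$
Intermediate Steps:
$F{\left(x \right)} = 4$ ($F{\left(x \right)} = 28 \cdot \frac{1}{7} = 4$)
$q{\left(H,M \right)} = 7 - H$
$\left(F{\left(-99 \right)} + 20540\right) \left(-8206 + 1 q{\left(3,-1 \right)} \left(-28\right)\right) = \left(4 + 20540\right) \left(-8206 + 1 \left(7 - 3\right) \left(-28\right)\right) = 20544 \left(-8206 + 1 \left(7 - 3\right) \left(-28\right)\right) = 20544 \left(-8206 + 1 \cdot 4 \left(-28\right)\right) = 20544 \left(-8206 + 4 \left(-28\right)\right) = 20544 \left(-8206 - 112\right) = 20544 \left(-8318\right) = -170884992$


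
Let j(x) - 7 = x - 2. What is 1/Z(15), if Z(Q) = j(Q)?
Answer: 1/20 ≈ 0.050000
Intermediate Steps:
j(x) = 5 + x (j(x) = 7 + (x - 2) = 7 + (-2 + x) = 5 + x)
Z(Q) = 5 + Q
1/Z(15) = 1/(5 + 15) = 1/20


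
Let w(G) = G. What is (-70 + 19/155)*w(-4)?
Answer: 43324/155 ≈ 279.51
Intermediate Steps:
(-70 + 19/155)*w(-4) = (-70 + 19/155)*(-4) = -10831/155*(-4) = 43324/155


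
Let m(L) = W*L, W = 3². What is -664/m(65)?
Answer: -664/585 ≈ -1.1350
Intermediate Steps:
W = 9
m(L) = 9*L
-664/m(65) = -664/(9*65) = -664/585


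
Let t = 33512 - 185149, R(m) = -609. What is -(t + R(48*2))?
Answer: 152246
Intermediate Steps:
t = -151637
-(t + R(48*2)) = -(-151637 - 609) = -1*(-152246) = 152246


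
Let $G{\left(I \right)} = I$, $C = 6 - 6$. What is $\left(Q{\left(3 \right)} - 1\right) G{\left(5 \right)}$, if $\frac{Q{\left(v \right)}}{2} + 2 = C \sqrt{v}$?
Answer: $-25$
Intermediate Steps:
$C = 0$ ($C = 6 - 6 = 0$)
$Q{\left(v \right)} = -4$ ($Q{\left(v \right)} = -4 + 2 \cdot 0 \sqrt{v} = -4 + 2 \cdot 0 = -4 + 0 = -4$)
$\left(Q{\left(3 \right)} - 1\right) G{\left(5 \right)} = \left(-4 - 1\right) 5 = \left(-5\right) 5 = -25$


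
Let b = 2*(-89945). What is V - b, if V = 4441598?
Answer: 4621488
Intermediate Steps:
b = -179890
V - b = 4441598 - 1*(-179890) = 4441598 + 179890 = 4621488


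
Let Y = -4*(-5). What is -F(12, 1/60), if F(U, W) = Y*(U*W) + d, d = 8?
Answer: -12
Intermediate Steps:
Y = 20
F(U, W) = 8 + 20*U*W (F(U, W) = 20*(U*W) + 8 = 20*U*W + 8 = 8 + 20*U*W)
-F(12, 1/60) = -(8 + 20*12/60) = -(8 + 20*12*(1/60)) = -(8 + 4) = -1*12 = -12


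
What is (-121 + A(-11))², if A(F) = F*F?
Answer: 0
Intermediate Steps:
A(F) = F²
(-121 + A(-11))² = (-121 + (-11)²)² = (-121 + 121)² = 0² = 0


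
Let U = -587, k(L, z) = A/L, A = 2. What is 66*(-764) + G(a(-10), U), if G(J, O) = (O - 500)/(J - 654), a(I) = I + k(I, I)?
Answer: -167452669/3321 ≈ -50422.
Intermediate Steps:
k(L, z) = 2/L
a(I) = I + 2/I
G(J, O) = (-500 + O)/(-654 + J)
66*(-764) + G(a(-10), U) = 66*(-764) + (-500 - 587)/(-654 + (-10 + 2/(-10))) = -50424 - 1087/(-654 + (-10 + 2*(-⅒))) = -50424 - 1087/(-654 + (-10 - ⅕)) = -50424 - 1087/(-654 - 51/5) = -50424 - 1087/(-3321/5) = -50424 - 5/3321*(-1087) = -50424 + 5435/3321 = -167452669/3321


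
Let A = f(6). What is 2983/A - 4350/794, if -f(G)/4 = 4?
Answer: -1219051/6352 ≈ -191.92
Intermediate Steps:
f(G) = -16 (f(G) = -4*4 = -16)
A = -16
2983/A - 4350/794 = 2983/(-16) - 4350/794 = 2983*(-1/16) - 4350*1/794 = -2983/16 - 2175/397 = -1219051/6352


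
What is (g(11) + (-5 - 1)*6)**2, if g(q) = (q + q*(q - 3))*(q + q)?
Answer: 4588164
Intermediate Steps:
g(q) = 2*q*(q + q*(-3 + q)) (g(q) = (q + q*(-3 + q))*(2*q) = 2*q*(q + q*(-3 + q)))
(g(11) + (-5 - 1)*6)**2 = (2*11**2*(-2 + 11) + (-5 - 1)*6)**2 = (2*121*9 - 6*6)**2 = (2178 - 36)**2 = 2142**2 = 4588164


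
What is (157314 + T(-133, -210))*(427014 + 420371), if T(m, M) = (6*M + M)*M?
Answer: 394893273390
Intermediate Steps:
T(m, M) = 7*M**2 (T(m, M) = (7*M)*M = 7*M**2)
(157314 + T(-133, -210))*(427014 + 420371) = (157314 + 7*(-210)**2)*(427014 + 420371) = (157314 + 7*44100)*847385 = (157314 + 308700)*847385 = 466014*847385 = 394893273390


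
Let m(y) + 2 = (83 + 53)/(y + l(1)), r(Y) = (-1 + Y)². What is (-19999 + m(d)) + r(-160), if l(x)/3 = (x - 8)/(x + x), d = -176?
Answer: 2207888/373 ≈ 5919.3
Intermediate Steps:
l(x) = 3*(-8 + x)/(2*x) (l(x) = 3*((x - 8)/(x + x)) = 3*((-8 + x)/((2*x))) = 3*((-8 + x)*(1/(2*x))) = 3*((-8 + x)/(2*x)) = 3*(-8 + x)/(2*x))
m(y) = -2 + 136/(-21/2 + y) (m(y) = -2 + (83 + 53)/(y + (3/2 - 12/1)) = -2 + 136/(y + (3/2 - 12*1)) = -2 + 136/(y + (3/2 - 12)) = -2 + 136/(y - 21/2) = -2 + 136/(-21/2 + y))
(-19999 + m(d)) + r(-160) = (-19999 + 2*(157 - 2*(-176))/(-21 + 2*(-176))) + (-1 - 160)² = (-19999 + 2*(157 + 352)/(-21 - 352)) + (-161)² = (-19999 + 2*509/(-373)) + 25921 = (-19999 + 2*(-1/373)*509) + 25921 = (-19999 - 1018/373) + 25921 = -7460645/373 + 25921 = 2207888/373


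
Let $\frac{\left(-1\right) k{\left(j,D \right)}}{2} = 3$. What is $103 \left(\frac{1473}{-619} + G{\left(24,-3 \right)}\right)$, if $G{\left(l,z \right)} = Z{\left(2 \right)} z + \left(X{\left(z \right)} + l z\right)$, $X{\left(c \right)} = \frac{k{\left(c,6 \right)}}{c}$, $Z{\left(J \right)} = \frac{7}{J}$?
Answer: $- \frac{10568315}{1238} \approx -8536.6$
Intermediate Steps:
$k{\left(j,D \right)} = -6$ ($k{\left(j,D \right)} = \left(-2\right) 3 = -6$)
$X{\left(c \right)} = - \frac{6}{c}$
$G{\left(l,z \right)} = - \frac{6}{z} + \frac{7 z}{2} + l z$ ($G{\left(l,z \right)} = \frac{7}{2} z + \left(- \frac{6}{z} + l z\right) = 7 \cdot \frac{1}{2} z + \left(- \frac{6}{z} + l z\right) = \frac{7 z}{2} + \left(- \frac{6}{z} + l z\right) = - \frac{6}{z} + \frac{7 z}{2} + l z$)
$103 \left(\frac{1473}{-619} + G{\left(24,-3 \right)}\right) = 103 \left(\frac{1473}{-619} + \left(- \frac{6}{-3} + \frac{7}{2} \left(-3\right) + 24 \left(-3\right)\right)\right) = 103 \left(1473 \left(- \frac{1}{619}\right) - \frac{161}{2}\right) = 103 \left(- \frac{1473}{619} - \frac{161}{2}\right) = 103 \left(- \frac{102605}{1238}\right) = - \frac{10568315}{1238}$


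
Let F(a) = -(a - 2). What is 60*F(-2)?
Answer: 240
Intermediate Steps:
F(a) = 2 - a (F(a) = -(-2 + a) = 2 - a)
60*F(-2) = 60*(2 - 1*(-2)) = 60*(2 + 2) = 60*4 = 240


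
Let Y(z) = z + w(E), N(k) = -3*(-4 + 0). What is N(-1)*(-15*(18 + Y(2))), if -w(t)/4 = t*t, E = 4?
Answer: 7920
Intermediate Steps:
N(k) = 12 (N(k) = -3*(-4) = 12)
w(t) = -4*t**2 (w(t) = -4*t*t = -4*t**2)
Y(z) = -64 + z (Y(z) = z - 4*4**2 = z - 4*16 = z - 64 = -64 + z)
N(-1)*(-15*(18 + Y(2))) = 12*(-15*(18 + (-64 + 2))) = 12*(-15*(18 - 62)) = 12*(-15*(-44)) = 12*660 = 7920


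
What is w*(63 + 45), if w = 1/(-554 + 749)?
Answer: 36/65 ≈ 0.55385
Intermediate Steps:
w = 1/195 ≈ 0.0051282
w*(63 + 45) = (63 + 45)/195 = (1/195)*108 = 36/65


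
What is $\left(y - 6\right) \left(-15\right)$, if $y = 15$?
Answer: $-135$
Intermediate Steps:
$\left(y - 6\right) \left(-15\right) = \left(15 - 6\right) \left(-15\right) = 9 \left(-15\right) = -135$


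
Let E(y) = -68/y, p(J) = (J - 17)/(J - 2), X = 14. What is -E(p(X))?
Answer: -272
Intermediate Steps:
p(J) = (-17 + J)/(-2 + J)
-E(p(X)) = -(-68)/((-17 + 14)/(-2 + 14)) = -(-68)/(-3/12) = -(-68)/((1/12)*(-3)) = -(-68)/(-¼) = -(-68)*(-4) = -1*272 = -272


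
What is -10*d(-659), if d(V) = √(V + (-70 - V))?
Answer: -10*I*√70 ≈ -83.666*I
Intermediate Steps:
d(V) = I*√70 (d(V) = √(-70) = I*√70)
-10*d(-659) = -10*I*√70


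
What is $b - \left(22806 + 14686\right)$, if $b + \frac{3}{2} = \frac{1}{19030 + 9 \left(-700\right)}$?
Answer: $- \frac{238646127}{6365} \approx -37494.0$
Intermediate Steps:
$b = - \frac{9547}{6365}$ ($b = - \frac{3}{2} + \frac{1}{19030 + 9 \left(-700\right)} = - \frac{3}{2} + \frac{1}{19030 - 6300} = - \frac{3}{2} + \frac{1}{12730} = - \frac{9547}{6365} \approx -1.4999$)
$b - \left(22806 + 14686\right) = - \frac{9547}{6365} - \left(22806 + 14686\right) = - \frac{9547}{6365} - 37492 = - \frac{238646127}{6365}$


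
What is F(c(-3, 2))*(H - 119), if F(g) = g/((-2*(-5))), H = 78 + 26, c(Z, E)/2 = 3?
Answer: -9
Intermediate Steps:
c(Z, E) = 6 (c(Z, E) = 2*3 = 6)
H = 104
F(g) = g/10
F(c(-3, 2))*(H - 119) = ((⅒)*6)*(104 - 119) = (⅗)*(-15) = -9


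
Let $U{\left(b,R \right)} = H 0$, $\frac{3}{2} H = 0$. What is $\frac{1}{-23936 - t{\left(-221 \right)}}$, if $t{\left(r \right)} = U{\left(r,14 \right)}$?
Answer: $- \frac{1}{23936} \approx -4.1778 \cdot 10^{-5}$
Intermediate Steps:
$H = 0$ ($H = \frac{2}{3} \cdot 0 = 0$)
$U{\left(b,R \right)} = 0$ ($U{\left(b,R \right)} = 0 \cdot 0 = 0$)
$t{\left(r \right)} = 0$
$\frac{1}{-23936 - t{\left(-221 \right)}} = \frac{1}{-23936 - 0} = \frac{1}{-23936 + 0} = \frac{1}{-23936} = - \frac{1}{23936}$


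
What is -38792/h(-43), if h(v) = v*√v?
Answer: -38792*I*√43/1849 ≈ -137.57*I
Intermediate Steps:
h(v) = v^(3/2)
-38792/h(-43) = -38792*I*√43/1849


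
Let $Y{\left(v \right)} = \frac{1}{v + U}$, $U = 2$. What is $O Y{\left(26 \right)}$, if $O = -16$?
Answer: $- \frac{4}{7} \approx -0.57143$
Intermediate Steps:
$Y{\left(v \right)} = \frac{1}{2 + v}$ ($Y{\left(v \right)} = \frac{1}{v + 2} = \frac{1}{2 + v}$)
$O Y{\left(26 \right)} = - \frac{16}{2 + 26} = - \frac{16}{28} = \left(-16\right) \frac{1}{28} = - \frac{4}{7}$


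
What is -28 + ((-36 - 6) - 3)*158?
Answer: -7138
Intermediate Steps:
-28 + ((-36 - 6) - 3)*158 = -28 + (-42 - 3)*158 = -28 - 45*158 = -28 - 7110 = -7138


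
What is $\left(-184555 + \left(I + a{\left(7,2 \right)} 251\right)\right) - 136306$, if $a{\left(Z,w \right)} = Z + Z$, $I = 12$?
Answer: $-317335$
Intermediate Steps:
$a{\left(Z,w \right)} = 2 Z$
$\left(-184555 + \left(I + a{\left(7,2 \right)} 251\right)\right) - 136306 = \left(-184555 + \left(12 + 2 \cdot 7 \cdot 251\right)\right) - 136306 = \left(-184555 + \left(12 + 14 \cdot 251\right)\right) - 136306 = \left(-184555 + \left(12 + 3514\right)\right) - 136306 = \left(-184555 + 3526\right) - 136306 = -181029 - 136306 = -317335$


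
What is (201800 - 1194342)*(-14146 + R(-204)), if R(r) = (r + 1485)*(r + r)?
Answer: 532790590348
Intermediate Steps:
R(r) = 2*r*(1485 + r) (R(r) = (1485 + r)*(2*r) = 2*r*(1485 + r))
(201800 - 1194342)*(-14146 + R(-204)) = (201800 - 1194342)*(-14146 + 2*(-204)*(1485 - 204)) = -992542*(-14146 + 2*(-204)*1281) = -992542*(-14146 - 522648) = -992542*(-536794) = 532790590348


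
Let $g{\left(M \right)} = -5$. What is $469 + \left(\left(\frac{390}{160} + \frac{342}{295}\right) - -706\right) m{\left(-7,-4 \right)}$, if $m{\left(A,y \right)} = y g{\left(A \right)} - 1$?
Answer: $\frac{65850323}{4720} \approx 13951.0$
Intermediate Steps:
$m{\left(A,y \right)} = -1 - 5 y$ ($m{\left(A,y \right)} = y \left(-5\right) - 1 = - 5 y - 1 = -1 - 5 y$)
$469 + \left(\left(\frac{390}{160} + \frac{342}{295}\right) - -706\right) m{\left(-7,-4 \right)} = 469 + \left(\left(\frac{390}{160} + \frac{342}{295}\right) - -706\right) \left(-1 - -20\right) = 469 + \left(\left(390 \cdot \frac{1}{160} + 342 \cdot \frac{1}{295}\right) + 706\right) \left(-1 + 20\right) = 469 + \left(\left(\frac{39}{16} + \frac{342}{295}\right) + 706\right) 19 = 469 + \left(\frac{16977}{4720} + 706\right) 19 = 469 + \frac{3349297}{4720} \cdot 19 = 469 + \frac{63636643}{4720} = \frac{65850323}{4720}$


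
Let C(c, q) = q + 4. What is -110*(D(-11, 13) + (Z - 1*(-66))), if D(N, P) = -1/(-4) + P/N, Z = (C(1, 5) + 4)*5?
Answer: -28615/2 ≈ -14308.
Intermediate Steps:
C(c, q) = 4 + q
Z = 65 (Z = ((4 + 5) + 4)*5 = (9 + 4)*5 = 13*5 = 65)
D(N, P) = 1/4 + P/N (D(N, P) = -1*(-1/4) + P/N = 1/4 + P/N)
-110*(D(-11, 13) + (Z - 1*(-66))) = -110*((13 + (1/4)*(-11))/(-11) + (65 - 1*(-66))) = -110*(-(13 - 11/4)/11 + (65 + 66)) = -110*(-1/11*41/4 + 131) = -110*(-41/44 + 131) = -110*5723/44 = -28615/2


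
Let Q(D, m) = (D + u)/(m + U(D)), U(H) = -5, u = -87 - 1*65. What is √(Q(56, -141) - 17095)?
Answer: I*√91095751/73 ≈ 130.75*I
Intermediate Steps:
u = -152 (u = -87 - 65 = -152)
Q(D, m) = (-152 + D)/(-5 + m) (Q(D, m) = (D - 152)/(m - 5) = (-152 + D)/(-5 + m))
√(Q(56, -141) - 17095) = √((-152 + 56)/(-5 - 141) - 17095) = √(-96/(-146) - 17095) = √(-1/146*(-96) - 17095) = √(48/73 - 17095) = √(-1247887/73) = I*√91095751/73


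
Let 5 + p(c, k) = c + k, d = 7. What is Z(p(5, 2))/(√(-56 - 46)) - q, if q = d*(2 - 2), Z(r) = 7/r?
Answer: -7*I*√102/204 ≈ -0.34655*I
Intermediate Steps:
p(c, k) = -5 + c + k (p(c, k) = -5 + (c + k) = -5 + c + k)
q = 0 (q = 7*(2 - 2) = 7*0 = 0)
Z(p(5, 2))/(√(-56 - 46)) - q = (7/(-5 + 5 + 2))/(√(-56 - 46)) - 1*0 = (7/2)/(√(-102)) + 0 = (7*(½))/((I*√102)) + 0 = -I*√102/102*(7/2) + 0 = -7*I*√102/204 + 0 = -7*I*√102/204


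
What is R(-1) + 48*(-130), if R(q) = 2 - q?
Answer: -6237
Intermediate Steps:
R(-1) + 48*(-130) = (2 - 1*(-1)) + 48*(-130) = (2 + 1) - 6240 = 3 - 6240 = -6237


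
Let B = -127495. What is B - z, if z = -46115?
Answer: -81380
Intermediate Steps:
B - z = -127495 - 1*(-46115) = -127495 + 46115 = -81380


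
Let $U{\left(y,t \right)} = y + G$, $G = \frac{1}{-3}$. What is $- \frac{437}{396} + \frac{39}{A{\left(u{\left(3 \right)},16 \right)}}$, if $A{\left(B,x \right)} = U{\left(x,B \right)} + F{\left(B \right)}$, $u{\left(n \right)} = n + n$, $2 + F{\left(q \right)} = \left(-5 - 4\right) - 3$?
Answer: $\frac{44147}{1980} \approx 22.296$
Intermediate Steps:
$G = - \frac{1}{3} \approx -0.33333$
$F{\left(q \right)} = -14$ ($F{\left(q \right)} = -2 - 12 = -14$)
$u{\left(n \right)} = 2 n$
$U{\left(y,t \right)} = - \frac{1}{3} + y$ ($U{\left(y,t \right)} = y - \frac{1}{3} = - \frac{1}{3} + y$)
$A{\left(B,x \right)} = - \frac{43}{3} + x$ ($A{\left(B,x \right)} = \left(- \frac{1}{3} + x\right) - 14 = - \frac{43}{3} + x$)
$- \frac{437}{396} + \frac{39}{A{\left(u{\left(3 \right)},16 \right)}} = - \frac{437}{396} + \frac{39}{- \frac{43}{3} + 16} = \left(-437\right) \frac{1}{396} + \frac{39}{\frac{5}{3}} = - \frac{437}{396} + 39 \cdot \frac{3}{5} = - \frac{437}{396} + \frac{117}{5} = \frac{44147}{1980}$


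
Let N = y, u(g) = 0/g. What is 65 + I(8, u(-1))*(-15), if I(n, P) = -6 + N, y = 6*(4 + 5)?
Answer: -655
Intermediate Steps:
u(g) = 0
y = 54 (y = 6*9 = 54)
N = 54
I(n, P) = 48 (I(n, P) = -6 + 54 = 48)
65 + I(8, u(-1))*(-15) = 65 + 48*(-15) = 65 - 720 = -655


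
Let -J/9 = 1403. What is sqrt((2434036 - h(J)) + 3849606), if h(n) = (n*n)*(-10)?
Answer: 2*sqrt(400173733) ≈ 40009.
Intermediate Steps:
J = -12627 (J = -9*1403 = -12627)
h(n) = -10*n**2 (h(n) = n**2*(-10) = -10*n**2)
sqrt((2434036 - h(J)) + 3849606) = sqrt((2434036 - (-10)*(-12627)**2) + 3849606) = sqrt((2434036 - (-10)*159441129) + 3849606) = sqrt((2434036 - 1*(-1594411290)) + 3849606) = sqrt((2434036 + 1594411290) + 3849606) = sqrt(1596845326 + 3849606) = sqrt(1600694932) = 2*sqrt(400173733)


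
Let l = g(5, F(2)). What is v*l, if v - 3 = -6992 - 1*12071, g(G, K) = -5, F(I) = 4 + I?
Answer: 95300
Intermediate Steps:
v = -19060 (v = 3 + (-6992 - 1*12071) = 3 + (-6992 - 12071) = 3 - 19063 = -19060)
l = -5
v*l = -19060*(-5) = 95300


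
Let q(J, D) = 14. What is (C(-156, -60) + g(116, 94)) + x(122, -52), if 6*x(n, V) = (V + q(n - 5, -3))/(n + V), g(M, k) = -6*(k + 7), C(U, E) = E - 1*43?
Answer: -148909/210 ≈ -709.09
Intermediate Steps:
C(U, E) = -43 + E (C(U, E) = E - 43 = -43 + E)
g(M, k) = -42 - 6*k (g(M, k) = -6*(7 + k) = -42 - 6*k)
x(n, V) = (14 + V)/(6*(V + n)) (x(n, V) = ((V + 14)/(n + V))/6 = ((14 + V)/(V + n))/6 = (14 + V)/(6*(V + n)))
(C(-156, -60) + g(116, 94)) + x(122, -52) = ((-43 - 60) + (-42 - 6*94)) + (14 - 52)/(6*(-52 + 122)) = (-103 + (-42 - 564)) + (⅙)*(-38)/70 = (-103 - 606) + (⅙)*(1/70)*(-38) = -709 - 19/210 = -148909/210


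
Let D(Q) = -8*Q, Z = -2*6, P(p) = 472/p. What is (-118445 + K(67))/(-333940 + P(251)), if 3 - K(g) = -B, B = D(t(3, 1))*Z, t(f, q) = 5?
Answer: 14804231/41909234 ≈ 0.35325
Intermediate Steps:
Z = -12
B = 480 (B = -8*5*(-12) = -40*(-12) = 480)
K(g) = 483 (K(g) = 3 - (-1)*480 = 3 - 1*(-480) = 3 + 480 = 483)
(-118445 + K(67))/(-333940 + P(251)) = (-118445 + 483)/(-333940 + 472/251) = -117962/(-333940 + 472*(1/251)) = -117962/(-333940 + 472/251) = -117962/(-83818468/251) = -117962*(-251/83818468) = 14804231/41909234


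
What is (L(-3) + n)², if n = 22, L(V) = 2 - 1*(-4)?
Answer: 784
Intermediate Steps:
L(V) = 6 (L(V) = 2 + 4 = 6)
(L(-3) + n)² = (6 + 22)² = 28² = 784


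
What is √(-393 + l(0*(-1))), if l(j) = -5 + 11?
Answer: 3*I*√43 ≈ 19.672*I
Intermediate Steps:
l(j) = 6
√(-393 + l(0*(-1))) = √(-393 + 6) = √(-387) = 3*I*√43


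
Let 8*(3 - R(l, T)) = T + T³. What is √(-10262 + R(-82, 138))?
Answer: I*√1355141/2 ≈ 582.05*I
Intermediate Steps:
R(l, T) = 3 - T/8 - T³/8 (R(l, T) = 3 - (T + T³)/8 = 3 + (-T/8 - T³/8) = 3 - T/8 - T³/8)
√(-10262 + R(-82, 138)) = √(-10262 + (3 - ⅛*138 - ⅛*138³)) = √(-10262 + (3 - 69/4 - ⅛*2628072)) = √(-10262 + (3 - 69/4 - 328509)) = √(-10262 - 1314093/4) = √(-1355141/4) = I*√1355141/2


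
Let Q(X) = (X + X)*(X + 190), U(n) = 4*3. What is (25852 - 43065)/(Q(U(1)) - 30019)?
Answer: 17213/25171 ≈ 0.68384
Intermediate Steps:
U(n) = 12
Q(X) = 2*X*(190 + X) (Q(X) = (2*X)*(190 + X) = 2*X*(190 + X))
(25852 - 43065)/(Q(U(1)) - 30019) = (25852 - 43065)/(2*12*(190 + 12) - 30019) = -17213/(2*12*202 - 30019) = -17213/(4848 - 30019) = -17213/(-25171) = -17213*(-1/25171) = 17213/25171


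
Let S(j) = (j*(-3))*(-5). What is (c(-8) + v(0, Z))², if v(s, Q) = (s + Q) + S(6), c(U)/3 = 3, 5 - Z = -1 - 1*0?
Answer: 11025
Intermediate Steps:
Z = 6 (Z = 5 - (-1 - 1*0) = 5 - (-1 + 0) = 5 - 1*(-1) = 5 + 1 = 6)
S(j) = 15*j (S(j) = -3*j*(-5) = 15*j)
c(U) = 9 (c(U) = 3*3 = 9)
v(s, Q) = 90 + Q + s (v(s, Q) = (s + Q) + 15*6 = (Q + s) + 90 = 90 + Q + s)
(c(-8) + v(0, Z))² = (9 + (90 + 6 + 0))² = (9 + 96)² = 105² = 11025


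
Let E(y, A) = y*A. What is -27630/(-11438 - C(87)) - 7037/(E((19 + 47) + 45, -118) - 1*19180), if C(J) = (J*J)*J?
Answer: 5606215957/21624355598 ≈ 0.25925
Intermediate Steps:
C(J) = J**3 (C(J) = J**2*J = J**3)
E(y, A) = A*y
-27630/(-11438 - C(87)) - 7037/(E((19 + 47) + 45, -118) - 1*19180) = -27630/(-11438 - 1*87**3) - 7037/(-118*((19 + 47) + 45) - 1*19180) = -27630/(-11438 - 1*658503) - 7037/(-118*(66 + 45) - 19180) = -27630/(-11438 - 658503) - 7037/(-118*111 - 19180) = -27630/(-669941) - 7037/(-13098 - 19180) = -27630*(-1/669941) - 7037/(-32278) = 27630/669941 - 7037*(-1/32278) = 27630/669941 + 7037/32278 = 5606215957/21624355598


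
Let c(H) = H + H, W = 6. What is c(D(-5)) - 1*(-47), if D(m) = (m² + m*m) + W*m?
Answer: 87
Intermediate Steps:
D(m) = 2*m² + 6*m (D(m) = (m² + m*m) + 6*m = (m² + m²) + 6*m = 2*m² + 6*m)
c(H) = 2*H
c(D(-5)) - 1*(-47) = 2*(2*(-5)*(3 - 5)) - 1*(-47) = 2*(2*(-5)*(-2)) + 47 = 2*20 + 47 = 40 + 47 = 87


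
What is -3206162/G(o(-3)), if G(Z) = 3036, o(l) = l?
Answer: -1603081/1518 ≈ -1056.0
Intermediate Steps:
-3206162/G(o(-3)) = -3206162/3036 = -3206162*1/3036 = -1603081/1518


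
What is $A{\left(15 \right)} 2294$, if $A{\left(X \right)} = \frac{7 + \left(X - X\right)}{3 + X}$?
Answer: $\frac{8029}{9} \approx 892.11$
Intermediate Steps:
$A{\left(X \right)} = \frac{7}{3 + X}$ ($A{\left(X \right)} = \frac{7 + 0}{3 + X} = \frac{7}{3 + X}$)
$A{\left(15 \right)} 2294 = \frac{7}{3 + 15} \cdot 2294 = \frac{7}{18} \cdot 2294 = \frac{8029}{9}$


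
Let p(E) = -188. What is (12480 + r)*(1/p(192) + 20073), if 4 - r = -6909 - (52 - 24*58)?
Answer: 68127021319/188 ≈ 3.6238e+8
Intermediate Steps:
r = 5573 (r = 4 - (-6909 - (52 - 24*58)) = 4 - (-6909 - (52 - 1392)) = 4 - (-6909 - 1*(-1340)) = 4 - (-6909 + 1340) = 4 - 1*(-5569) = 4 + 5569 = 5573)
(12480 + r)*(1/p(192) + 20073) = (12480 + 5573)*(1/(-188) + 20073) = 18053*(-1/188 + 20073) = 18053*(3773723/188) = 68127021319/188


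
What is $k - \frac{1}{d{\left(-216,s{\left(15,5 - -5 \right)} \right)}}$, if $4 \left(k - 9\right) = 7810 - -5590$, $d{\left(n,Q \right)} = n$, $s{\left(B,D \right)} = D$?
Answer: $\frac{725545}{216} \approx 3359.0$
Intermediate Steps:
$k = 3359$ ($k = 9 + \frac{7810 - -5590}{4} = 9 + \frac{7810 + 5590}{4} = 9 + \frac{1}{4} \cdot 13400 = 9 + 3350 = 3359$)
$k - \frac{1}{d{\left(-216,s{\left(15,5 - -5 \right)} \right)}} = 3359 - \frac{1}{-216} = 3359 - - \frac{1}{216} = 3359 + \frac{1}{216} = \frac{725545}{216}$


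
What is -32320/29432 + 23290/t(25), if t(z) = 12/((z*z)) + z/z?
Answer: 4119220790/180271 ≈ 22850.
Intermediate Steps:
t(z) = 1 + 12/z² (t(z) = 12/(z²) + 1 = 12/z² + 1 = 1 + 12/z²)
-32320/29432 + 23290/t(25) = -32320/29432 + 23290/(1 + 12/25²) = -32320*1/29432 + 23290/(1 + 12*(1/625)) = -4040/3679 + 23290/(1 + 12/625) = -4040/3679 + 23290/(637/625) = -4040/3679 + 23290*(625/637) = -4040/3679 + 14556250/637 = 4119220790/180271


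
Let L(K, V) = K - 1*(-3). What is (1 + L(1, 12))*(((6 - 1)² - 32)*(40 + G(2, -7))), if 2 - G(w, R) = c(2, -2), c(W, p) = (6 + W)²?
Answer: 770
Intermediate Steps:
G(w, R) = -62 (G(w, R) = 2 - (6 + 2)² = 2 - 1*8² = 2 - 1*64 = 2 - 64 = -62)
L(K, V) = 3 + K (L(K, V) = K + 3 = 3 + K)
(1 + L(1, 12))*(((6 - 1)² - 32)*(40 + G(2, -7))) = (1 + (3 + 1))*(((6 - 1)² - 32)*(40 - 62)) = (1 + 4)*((5² - 32)*(-22)) = 5*((25 - 32)*(-22)) = 5*(-7*(-22)) = 5*154 = 770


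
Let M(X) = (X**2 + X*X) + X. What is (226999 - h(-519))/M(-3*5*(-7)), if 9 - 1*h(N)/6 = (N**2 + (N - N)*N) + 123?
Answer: 263407/3165 ≈ 83.225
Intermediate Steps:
h(N) = -684 - 6*N**2 (h(N) = 54 - 6*((N**2 + (N - N)*N) + 123) = 54 - 6*((N**2 + 0*N) + 123) = 54 - 6*((N**2 + 0) + 123) = 54 - 6*(N**2 + 123) = 54 - 6*(123 + N**2) = 54 + (-738 - 6*N**2) = -684 - 6*N**2)
M(X) = X + 2*X**2 (M(X) = (X**2 + X**2) + X = 2*X**2 + X = X + 2*X**2)
(226999 - h(-519))/M(-3*5*(-7)) = (226999 - (-684 - 6*(-519)**2))/(((-3*5*(-7))*(1 + 2*(-3*5*(-7))))) = (226999 - (-684 - 6*269361))/(((-15*(-7))*(1 + 2*(-15*(-7))))) = (226999 - (-684 - 1616166))/((105*(1 + 2*105))) = (226999 - 1*(-1616850))/((105*(1 + 210))) = (226999 + 1616850)/((105*211)) = 1843849/22155 = 1843849*(1/22155) = 263407/3165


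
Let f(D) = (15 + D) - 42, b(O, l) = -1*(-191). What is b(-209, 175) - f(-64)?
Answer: 282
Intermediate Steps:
b(O, l) = 191
f(D) = -27 + D
b(-209, 175) - f(-64) = 191 - (-27 - 64) = 191 - 1*(-91) = 191 + 91 = 282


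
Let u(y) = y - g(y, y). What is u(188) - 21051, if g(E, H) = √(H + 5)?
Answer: -20863 - √193 ≈ -20877.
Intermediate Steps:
g(E, H) = √(5 + H)
u(y) = y - √(5 + y)
u(188) - 21051 = (188 - √(5 + 188)) - 21051 = (188 - √193) - 21051 = -20863 - √193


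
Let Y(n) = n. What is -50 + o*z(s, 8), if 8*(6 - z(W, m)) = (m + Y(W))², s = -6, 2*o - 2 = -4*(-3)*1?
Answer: -23/2 ≈ -11.500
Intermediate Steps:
o = 7 (o = 1 + (-4*(-3)*1)/2 = 1 + (12*1)/2 = 1 + (½)*12 = 1 + 6 = 7)
z(W, m) = 6 - (W + m)²/8 (z(W, m) = 6 - (m + W)²/8 = 6 - (W + m)²/8)
-50 + o*z(s, 8) = -50 + 7*(6 - (-6 + 8)²/8) = -50 + 7*(6 - ⅛*2²) = -50 + 7*(6 - ⅛*4) = -50 + 7*(6 - ½) = -50 + 7*(11/2) = -50 + 77/2 = -23/2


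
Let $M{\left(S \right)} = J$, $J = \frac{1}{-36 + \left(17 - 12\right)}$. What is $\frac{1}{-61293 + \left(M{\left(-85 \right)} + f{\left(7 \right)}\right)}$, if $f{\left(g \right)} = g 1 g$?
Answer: $- \frac{31}{1898565} \approx -1.6328 \cdot 10^{-5}$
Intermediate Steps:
$J = - \frac{1}{31}$ ($J = \frac{1}{-36 + \left(17 - 12\right)} = \frac{1}{-36 + 5} = \frac{1}{-31} = - \frac{1}{31} \approx -0.032258$)
$M{\left(S \right)} = - \frac{1}{31}$
$f{\left(g \right)} = g^{2}$ ($f{\left(g \right)} = g g = g^{2}$)
$\frac{1}{-61293 + \left(M{\left(-85 \right)} + f{\left(7 \right)}\right)} = \frac{1}{-61293 - \left(\frac{1}{31} - 7^{2}\right)} = \frac{1}{-61293 + \left(- \frac{1}{31} + 49\right)} = \frac{1}{-61293 + \frac{1518}{31}} = \frac{1}{- \frac{1898565}{31}} = - \frac{31}{1898565}$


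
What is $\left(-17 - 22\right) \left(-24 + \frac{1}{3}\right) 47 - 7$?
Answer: $43374$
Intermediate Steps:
$\left(-17 - 22\right) \left(-24 + \frac{1}{3}\right) 47 - 7 = - 39 \left(-24 + \frac{1}{3}\right) 47 - 7 = \left(-39\right) \left(- \frac{71}{3}\right) 47 - 7 = 923 \cdot 47 - 7 = 43381 - 7 = 43374$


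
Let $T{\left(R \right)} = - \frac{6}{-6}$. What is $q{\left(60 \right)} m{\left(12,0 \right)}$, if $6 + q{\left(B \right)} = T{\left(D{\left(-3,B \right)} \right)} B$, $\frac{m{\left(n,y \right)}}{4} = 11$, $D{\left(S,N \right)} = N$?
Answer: $2376$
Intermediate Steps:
$m{\left(n,y \right)} = 44$ ($m{\left(n,y \right)} = 4 \cdot 11 = 44$)
$T{\left(R \right)} = 1$ ($T{\left(R \right)} = \left(-6\right) \left(- \frac{1}{6}\right) = 1$)
$q{\left(B \right)} = -6 + B$ ($q{\left(B \right)} = -6 + 1 B = -6 + B$)
$q{\left(60 \right)} m{\left(12,0 \right)} = \left(-6 + 60\right) 44 = 54 \cdot 44 = 2376$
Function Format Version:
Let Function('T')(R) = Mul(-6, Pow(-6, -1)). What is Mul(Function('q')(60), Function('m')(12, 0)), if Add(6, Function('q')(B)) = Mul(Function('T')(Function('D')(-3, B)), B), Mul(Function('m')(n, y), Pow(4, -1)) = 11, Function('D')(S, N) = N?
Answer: 2376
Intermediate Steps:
Function('m')(n, y) = 44 (Function('m')(n, y) = Mul(4, 11) = 44)
Function('T')(R) = 1 (Function('T')(R) = Mul(-6, Rational(-1, 6)) = 1)
Function('q')(B) = Add(-6, B) (Function('q')(B) = Add(-6, Mul(1, B)) = Add(-6, B))
Mul(Function('q')(60), Function('m')(12, 0)) = Mul(Add(-6, 60), 44) = Mul(54, 44) = 2376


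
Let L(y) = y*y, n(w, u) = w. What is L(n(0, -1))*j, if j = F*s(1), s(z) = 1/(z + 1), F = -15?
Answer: 0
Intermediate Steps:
s(z) = 1/(1 + z)
L(y) = y²
j = -15/2 (j = -15/(1 + 1) = -15/2 ≈ -7.5000)
L(n(0, -1))*j = 0²*(-15/2) = 0*(-15/2) = 0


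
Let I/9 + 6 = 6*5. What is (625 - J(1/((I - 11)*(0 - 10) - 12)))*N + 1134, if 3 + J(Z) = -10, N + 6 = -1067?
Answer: -683440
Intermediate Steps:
I = 216 (I = -54 + 9*(6*5) = -54 + 9*30 = -54 + 270 = 216)
N = -1073 (N = -6 - 1067 = -1073)
J(Z) = -13 (J(Z) = -3 - 10 = -13)
(625 - J(1/((I - 11)*(0 - 10) - 12)))*N + 1134 = (625 - 1*(-13))*(-1073) + 1134 = (625 + 13)*(-1073) + 1134 = 638*(-1073) + 1134 = -684574 + 1134 = -683440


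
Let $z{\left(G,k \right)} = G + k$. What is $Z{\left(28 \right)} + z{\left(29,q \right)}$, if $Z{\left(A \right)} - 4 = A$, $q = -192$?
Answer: $-131$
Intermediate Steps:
$Z{\left(A \right)} = 4 + A$
$Z{\left(28 \right)} + z{\left(29,q \right)} = \left(4 + 28\right) + \left(29 - 192\right) = 32 - 163 = -131$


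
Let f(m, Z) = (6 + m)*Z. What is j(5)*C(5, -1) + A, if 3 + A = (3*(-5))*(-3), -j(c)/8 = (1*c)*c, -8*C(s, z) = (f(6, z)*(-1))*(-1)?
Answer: -258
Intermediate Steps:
f(m, Z) = Z*(6 + m)
C(s, z) = -3*z/2 (C(s, z) = -(z*(6 + 6))*(-1)*(-1)/8 = -(z*12)*(-1)*(-1)/8 = -(12*z)*(-1)*(-1)/8 = -(-12*z)*(-1)/8 = -3*z/2)
j(c) = -8*c² (j(c) = -8*1*c*c = -8*c*c = -8*c²)
A = 42 (A = -3 + (3*(-5))*(-3) = -3 - 15*(-3) = -3 + 45 = 42)
j(5)*C(5, -1) + A = (-8*5²)*(-3/2*(-1)) + 42 = -8*25*(3/2) + 42 = -200*3/2 + 42 = -300 + 42 = -258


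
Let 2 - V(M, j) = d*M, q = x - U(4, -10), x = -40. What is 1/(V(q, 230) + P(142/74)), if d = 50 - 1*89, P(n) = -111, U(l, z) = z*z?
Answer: -1/5569 ≈ -0.00017957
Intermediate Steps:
U(l, z) = z²
q = -140 (q = -40 - 1*(-10)² = -40 - 1*100 = -40 - 100 = -140)
d = -39 (d = 50 - 89 = -39)
V(M, j) = 2 + 39*M (V(M, j) = 2 - (-39)*M = 2 + 39*M)
1/(V(q, 230) + P(142/74)) = 1/((2 + 39*(-140)) - 111) = 1/((2 - 5460) - 111) = 1/(-5458 - 111) = 1/(-5569) = -1/5569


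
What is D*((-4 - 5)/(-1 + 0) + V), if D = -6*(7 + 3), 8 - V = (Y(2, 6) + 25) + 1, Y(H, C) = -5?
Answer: 240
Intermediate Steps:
V = -13 (V = 8 - ((-5 + 25) + 1) = 8 - (20 + 1) = 8 - 1*21 = 8 - 21 = -13)
D = -60 (D = -6*10 = -60)
D*((-4 - 5)/(-1 + 0) + V) = -60*((-4 - 5)/(-1 + 0) - 13) = -60*(-9/(-1) - 13) = -60*(-1*(-9) - 13) = -60*(9 - 13) = -60*(-4) = 240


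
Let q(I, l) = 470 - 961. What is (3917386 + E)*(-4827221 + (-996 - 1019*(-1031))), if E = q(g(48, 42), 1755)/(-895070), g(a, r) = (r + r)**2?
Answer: -64299165499576718/4345 ≈ -1.4798e+13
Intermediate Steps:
g(a, r) = 4*r**2 (g(a, r) = (2*r)**2 = 4*r**2)
q(I, l) = -491
E = 491/895070 (E = -491/(-895070) = -491*(-1/895070) = 491/895070 ≈ 0.00054856)
(3917386 + E)*(-4827221 + (-996 - 1019*(-1031))) = (3917386 + 491/895070)*(-4827221 + (-996 - 1019*(-1031))) = 3506334687511*(-4827221 + (-996 + 1050589))/895070 = 3506334687511*(-4827221 + 1049593)/895070 = (3506334687511/895070)*(-3777628) = -64299165499576718/4345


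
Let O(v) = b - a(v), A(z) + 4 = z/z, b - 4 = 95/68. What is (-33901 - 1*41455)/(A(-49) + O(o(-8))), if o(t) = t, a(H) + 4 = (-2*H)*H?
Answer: -5124208/9139 ≈ -560.70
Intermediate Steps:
a(H) = -4 - 2*H² (a(H) = -4 + (-2*H)*H = -4 - 2*H²)
b = 367/68 (b = 4 + 95/68 = 367/68 ≈ 5.3971)
A(z) = -3 (A(z) = -4 + z/z = -4 + 1 = -3)
O(v) = 639/68 + 2*v² (O(v) = 367/68 - (-4 - 2*v²) = 367/68 + (4 + 2*v²) = 639/68 + 2*v²)
(-33901 - 1*41455)/(A(-49) + O(o(-8))) = (-33901 - 1*41455)/(-3 + (639/68 + 2*(-8)²)) = (-33901 - 41455)/(-3 + (639/68 + 2*64)) = -75356/(-3 + (639/68 + 128)) = -75356/(-3 + 9343/68) = -75356/9139/68 = -75356*68/9139 = -5124208/9139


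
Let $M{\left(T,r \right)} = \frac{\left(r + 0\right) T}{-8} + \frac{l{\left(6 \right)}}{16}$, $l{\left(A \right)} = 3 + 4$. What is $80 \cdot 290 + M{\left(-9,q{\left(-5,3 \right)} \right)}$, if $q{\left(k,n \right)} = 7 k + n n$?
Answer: $\frac{370739}{16} \approx 23171.0$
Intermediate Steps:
$q{\left(k,n \right)} = n^{2} + 7 k$ ($q{\left(k,n \right)} = 7 k + n^{2} = n^{2} + 7 k$)
$l{\left(A \right)} = 7$
$M{\left(T,r \right)} = \frac{7}{16} - \frac{T r}{8}$ ($M{\left(T,r \right)} = \frac{\left(r + 0\right) T}{-8} + \frac{7}{16} = r T \left(- \frac{1}{8}\right) + 7 \cdot \frac{1}{16} = T r \left(- \frac{1}{8}\right) + \frac{7}{16} = - \frac{T r}{8} + \frac{7}{16} = \frac{7}{16} - \frac{T r}{8}$)
$80 \cdot 290 + M{\left(-9,q{\left(-5,3 \right)} \right)} = 80 \cdot 290 + \left(\frac{7}{16} - - \frac{9 \left(3^{2} + 7 \left(-5\right)\right)}{8}\right) = 23200 + \left(\frac{7}{16} - - \frac{9 \left(9 - 35\right)}{8}\right) = 23200 + \left(\frac{7}{16} - \left(- \frac{9}{8}\right) \left(-26\right)\right) = 23200 + \left(\frac{7}{16} - \frac{117}{4}\right) = 23200 - \frac{461}{16} = \frac{370739}{16}$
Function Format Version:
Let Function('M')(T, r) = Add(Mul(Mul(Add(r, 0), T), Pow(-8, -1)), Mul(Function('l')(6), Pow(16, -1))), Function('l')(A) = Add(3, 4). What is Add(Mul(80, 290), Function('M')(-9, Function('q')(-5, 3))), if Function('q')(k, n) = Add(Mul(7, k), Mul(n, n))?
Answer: Rational(370739, 16) ≈ 23171.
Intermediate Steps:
Function('q')(k, n) = Add(Pow(n, 2), Mul(7, k)) (Function('q')(k, n) = Add(Mul(7, k), Pow(n, 2)) = Add(Pow(n, 2), Mul(7, k)))
Function('l')(A) = 7
Function('M')(T, r) = Add(Rational(7, 16), Mul(Rational(-1, 8), T, r)) (Function('M')(T, r) = Add(Mul(Mul(Add(r, 0), T), Pow(-8, -1)), Mul(7, Pow(16, -1))) = Add(Mul(Mul(r, T), Rational(-1, 8)), Mul(7, Rational(1, 16))) = Add(Mul(Mul(T, r), Rational(-1, 8)), Rational(7, 16)) = Add(Mul(Rational(-1, 8), T, r), Rational(7, 16)) = Add(Rational(7, 16), Mul(Rational(-1, 8), T, r)))
Add(Mul(80, 290), Function('M')(-9, Function('q')(-5, 3))) = Add(Mul(80, 290), Add(Rational(7, 16), Mul(Rational(-1, 8), -9, Add(Pow(3, 2), Mul(7, -5))))) = Add(23200, Add(Rational(7, 16), Mul(Rational(-1, 8), -9, Add(9, -35)))) = Add(23200, Add(Rational(7, 16), Mul(Rational(-1, 8), -9, -26))) = Add(23200, Add(Rational(7, 16), Rational(-117, 4))) = Add(23200, Rational(-461, 16)) = Rational(370739, 16)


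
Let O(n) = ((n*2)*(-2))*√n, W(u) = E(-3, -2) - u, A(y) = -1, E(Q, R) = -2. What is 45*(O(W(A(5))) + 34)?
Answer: 1530 + 180*I ≈ 1530.0 + 180.0*I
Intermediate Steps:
W(u) = -2 - u
O(n) = -4*n^(3/2) (O(n) = ((2*n)*(-2))*√n = (-4*n)*√n = -4*n^(3/2))
45*(O(W(A(5))) + 34) = 45*(-4*(-2 - 1*(-1))^(3/2) + 34) = 45*(-4*(-2 + 1)^(3/2) + 34) = 45*(-(-4)*I + 34) = 45*(4*I + 34) = 45*(34 + 4*I) = 1530 + 180*I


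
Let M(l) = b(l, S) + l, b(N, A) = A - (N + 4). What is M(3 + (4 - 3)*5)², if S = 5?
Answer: 1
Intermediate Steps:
b(N, A) = -4 + A - N (b(N, A) = A - (4 + N) = A + (-4 - N) = -4 + A - N)
M(l) = 1 (M(l) = (-4 + 5 - l) + l = (1 - l) + l = 1)
M(3 + (4 - 3)*5)² = 1² = 1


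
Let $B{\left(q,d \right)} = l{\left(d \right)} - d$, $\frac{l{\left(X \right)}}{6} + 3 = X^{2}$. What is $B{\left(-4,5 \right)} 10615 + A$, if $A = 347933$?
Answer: $1696038$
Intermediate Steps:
$l{\left(X \right)} = -18 + 6 X^{2}$
$B{\left(q,d \right)} = -18 - d + 6 d^{2}$ ($B{\left(q,d \right)} = \left(-18 + 6 d^{2}\right) - d = -18 - d + 6 d^{2}$)
$B{\left(-4,5 \right)} 10615 + A = \left(-18 - 5 + 6 \cdot 5^{2}\right) 10615 + 347933 = \left(-18 - 5 + 6 \cdot 25\right) 10615 + 347933 = \left(-18 - 5 + 150\right) 10615 + 347933 = 127 \cdot 10615 + 347933 = 1348105 + 347933 = 1696038$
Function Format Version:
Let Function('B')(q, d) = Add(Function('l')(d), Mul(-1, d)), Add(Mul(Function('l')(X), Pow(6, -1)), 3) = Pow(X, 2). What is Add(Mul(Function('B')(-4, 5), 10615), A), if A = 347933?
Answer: 1696038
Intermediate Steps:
Function('l')(X) = Add(-18, Mul(6, Pow(X, 2)))
Function('B')(q, d) = Add(-18, Mul(-1, d), Mul(6, Pow(d, 2))) (Function('B')(q, d) = Add(Add(-18, Mul(6, Pow(d, 2))), Mul(-1, d)) = Add(-18, Mul(-1, d), Mul(6, Pow(d, 2))))
Add(Mul(Function('B')(-4, 5), 10615), A) = Add(Mul(Add(-18, Mul(-1, 5), Mul(6, Pow(5, 2))), 10615), 347933) = Add(Mul(Add(-18, -5, Mul(6, 25)), 10615), 347933) = Add(Mul(Add(-18, -5, 150), 10615), 347933) = Add(Mul(127, 10615), 347933) = Add(1348105, 347933) = 1696038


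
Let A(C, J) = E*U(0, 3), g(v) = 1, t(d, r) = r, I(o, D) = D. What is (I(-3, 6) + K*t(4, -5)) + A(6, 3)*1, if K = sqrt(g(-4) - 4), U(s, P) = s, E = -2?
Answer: 6 - 5*I*sqrt(3) ≈ 6.0 - 8.6602*I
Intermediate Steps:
A(C, J) = 0 (A(C, J) = -2*0 = 0)
K = I*sqrt(3) (K = sqrt(1 - 4) = sqrt(-3) = I*sqrt(3) ≈ 1.732*I)
(I(-3, 6) + K*t(4, -5)) + A(6, 3)*1 = (6 + (I*sqrt(3))*(-5)) + 0*1 = (6 - 5*I*sqrt(3)) + 0 = 6 - 5*I*sqrt(3)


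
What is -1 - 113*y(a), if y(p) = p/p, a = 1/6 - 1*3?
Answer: -114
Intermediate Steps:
a = -17/6 (a = ⅙ - 3 = -17/6 ≈ -2.8333)
y(p) = 1
-1 - 113*y(a) = -1 - 113*1 = -1 - 113 = -114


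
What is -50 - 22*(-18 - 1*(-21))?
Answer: -116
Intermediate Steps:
-50 - 22*(-18 - 1*(-21)) = -50 - 22*(-18 + 21) = -50 - 22*3 = -50 - 66 = -116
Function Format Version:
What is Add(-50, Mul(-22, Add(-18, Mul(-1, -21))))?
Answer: -116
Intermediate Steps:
Add(-50, Mul(-22, Add(-18, Mul(-1, -21)))) = Add(-50, Mul(-22, Add(-18, 21))) = Add(-50, Mul(-22, 3)) = Add(-50, -66) = -116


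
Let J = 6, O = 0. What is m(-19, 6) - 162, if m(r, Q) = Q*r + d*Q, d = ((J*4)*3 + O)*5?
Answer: 1884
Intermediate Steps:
d = 360 (d = ((6*4)*3 + 0)*5 = (24*3 + 0)*5 = (72 + 0)*5 = 72*5 = 360)
m(r, Q) = 360*Q + Q*r (m(r, Q) = Q*r + 360*Q = 360*Q + Q*r)
m(-19, 6) - 162 = 6*(360 - 19) - 162 = 6*341 - 162 = 2046 - 162 = 1884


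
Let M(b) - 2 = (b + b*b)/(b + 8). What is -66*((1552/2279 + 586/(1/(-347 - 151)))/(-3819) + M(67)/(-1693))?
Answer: -618983719807156/122791893275 ≈ -5040.9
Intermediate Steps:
M(b) = 2 + (b + b²)/(8 + b) (M(b) = 2 + (b + b*b)/(b + 8) = 2 + (b + b²)/(8 + b))
-66*((1552/2279 + 586/(1/(-347 - 151)))/(-3819) + M(67)/(-1693)) = -66*((1552/2279 + 586/(1/(-347 - 151)))/(-3819) + ((16 + 67² + 3*67)/(8 + 67))/(-1693)) = -66*((1552*(1/2279) + 586/(1/(-498)))*(-1/3819) + ((16 + 4489 + 201)/75)*(-1/1693)) = -66*((1552/2279 + 586/(-1/498))*(-1/3819) + ((1/75)*4706)*(-1/1693)) = -66*((1552/2279 + 586*(-498))*(-1/3819) + (4706/75)*(-1/1693)) = -66*((1552/2279 - 291828)*(-1/3819) - 4706/126975) = -66*(-665074460/2279*(-1/3819) - 4706/126975) = -66*(665074460/8703501 - 4706/126975) = -66*28135623627598/368375679825 = -618983719807156/122791893275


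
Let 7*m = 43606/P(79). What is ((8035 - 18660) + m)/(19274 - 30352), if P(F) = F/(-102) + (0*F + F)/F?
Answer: -2737187/1783558 ≈ -1.5347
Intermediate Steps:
P(F) = 1 - F/102 (P(F) = F*(-1/102) + (0 + F)/F = -F/102 + F/F = -F/102 + 1 = 1 - F/102)
m = 4447812/161 (m = (43606/(1 - 1/102*79))/7 = (43606/(1 - 79/102))/7 = (43606/(23/102))/7 = (43606*(102/23))/7 = (⅐)*(4447812/23) = 4447812/161 ≈ 27626.)
((8035 - 18660) + m)/(19274 - 30352) = ((8035 - 18660) + 4447812/161)/(19274 - 30352) = (-10625 + 4447812/161)/(-11078) = (2737187/161)*(-1/11078) = -2737187/1783558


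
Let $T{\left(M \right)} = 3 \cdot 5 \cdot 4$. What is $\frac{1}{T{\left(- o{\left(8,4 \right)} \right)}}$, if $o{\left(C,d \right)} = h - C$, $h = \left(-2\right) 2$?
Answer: $\frac{1}{60} \approx 0.016667$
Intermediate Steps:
$h = -4$
$o{\left(C,d \right)} = -4 - C$
$T{\left(M \right)} = 60$ ($T{\left(M \right)} = 15 \cdot 4 = 60$)
$\frac{1}{T{\left(- o{\left(8,4 \right)} \right)}} = \frac{1}{60}$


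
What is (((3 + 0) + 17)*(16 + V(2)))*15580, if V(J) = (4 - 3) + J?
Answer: 5920400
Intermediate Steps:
V(J) = 1 + J
(((3 + 0) + 17)*(16 + V(2)))*15580 = (((3 + 0) + 17)*(16 + (1 + 2)))*15580 = ((3 + 17)*(16 + 3))*15580 = (20*19)*15580 = 380*15580 = 5920400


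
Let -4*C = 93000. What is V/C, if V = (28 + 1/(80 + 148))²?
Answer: -1630729/48345120 ≈ -0.033731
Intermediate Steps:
C = -23250 (C = -¼*93000 = -23250)
V = 40768225/51984 (V = (28 + 1/228)² = (6385/228)² = 40768225/51984 ≈ 784.25)
V/C = (40768225/51984)/(-23250) = (40768225/51984)*(-1/23250) = -1630729/48345120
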